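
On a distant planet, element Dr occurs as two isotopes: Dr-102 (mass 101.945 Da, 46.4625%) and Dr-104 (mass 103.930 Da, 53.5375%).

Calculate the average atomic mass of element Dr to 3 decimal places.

The abundance-weighted mean is 0.464625 × 101.945 + 0.535375 × 103.930
= 47.3662 + 55.6415 = 103.0077 Da

103.008 Da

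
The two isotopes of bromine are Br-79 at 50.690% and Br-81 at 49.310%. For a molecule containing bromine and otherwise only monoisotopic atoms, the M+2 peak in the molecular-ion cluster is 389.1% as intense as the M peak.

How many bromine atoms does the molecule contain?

The M+2/M ratio from n Br atoms is n · q/p = n · 0.49310/0.50690.
n = 3.891 × 0.50690/0.49310 = 4.00 ≈ 4

4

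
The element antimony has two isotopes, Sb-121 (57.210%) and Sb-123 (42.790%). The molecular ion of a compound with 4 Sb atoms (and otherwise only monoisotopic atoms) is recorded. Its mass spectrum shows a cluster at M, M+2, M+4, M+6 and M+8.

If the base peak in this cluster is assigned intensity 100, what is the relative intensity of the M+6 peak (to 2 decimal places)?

49.86

Term probabilities: M 0.1071, M+2 0.3205, M+4 0.3596, M+6 0.1793, M+8 0.0335. Base peak = M+4.
P(M+4) = C(4,2) × 0.57210^2 × 0.42790^2 = 6 × 0.32729841 × 0.18309841 = 0.359567 (base)
P(M+6) = C(4,3) × 0.57210^1 × 0.42790^3 = 4 × 0.5721 × 0.07834781 = 0.179291
Relative intensity = 0.179291 / 0.359567 × 100 = 49.86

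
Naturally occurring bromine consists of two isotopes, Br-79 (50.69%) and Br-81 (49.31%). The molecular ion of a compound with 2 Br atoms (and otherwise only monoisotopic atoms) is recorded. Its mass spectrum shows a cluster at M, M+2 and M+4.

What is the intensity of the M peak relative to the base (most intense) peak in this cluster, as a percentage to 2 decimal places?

Term probabilities: M 0.2569, M+2 0.4999, M+4 0.2431. Base peak = M+2.
P(M+2) = C(2,1) × 0.5069^1 × 0.4931^1 = 2 × 0.5069 × 0.4931 = 0.499905 (base)
P(M) = C(2,0) × 0.5069^2 × 0.4931^0 = 1 × 0.25694761 × 1.0000 = 0.256948
Relative intensity = 0.256948 / 0.499905 × 100 = 51.40

51.40%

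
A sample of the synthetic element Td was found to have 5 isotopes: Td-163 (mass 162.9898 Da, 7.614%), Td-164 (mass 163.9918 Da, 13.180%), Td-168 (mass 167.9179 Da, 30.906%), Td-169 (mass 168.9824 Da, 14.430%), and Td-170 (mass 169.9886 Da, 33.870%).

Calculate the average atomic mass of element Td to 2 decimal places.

Ar = Σ fᵢ·mᵢ = 0.07614 × 162.9898 + 0.13180 × 163.9918 + 0.30906 × 167.9179 + 0.14430 × 168.9824 + 0.33870 × 169.9886
= 12.41004 + 21.61412 + 51.89671 + 24.38416 + 57.57514 = 167.88017 Da

167.88 Da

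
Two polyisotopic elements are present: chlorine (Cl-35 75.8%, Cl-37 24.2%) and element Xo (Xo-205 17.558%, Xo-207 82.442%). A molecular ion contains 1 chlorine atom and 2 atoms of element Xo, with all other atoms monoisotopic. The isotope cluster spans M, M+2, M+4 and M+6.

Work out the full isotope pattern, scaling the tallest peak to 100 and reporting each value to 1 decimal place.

Chlorine pattern (n=1): 0.7580 : 0.2420
Element Xo pattern (n=2): 0.03082834 : 0.28950333 : 0.67966834
Convolve the two distributions (both contribute in 2-u steps):
  M: 0.7580×0.03082834 = 0.023368
  M+2: 0.7580×0.28950333 + 0.2420×0.03082834 = 0.226904
  M+4: 0.7580×0.67966834 + 0.2420×0.28950333 = 0.585248
  M+6: 0.2420×0.67966834 = 0.164480
Scale to base peak (0.585248) = 100: 4.0 : 38.8 : 100.0 : 28.1

4.0 : 38.8 : 100.0 : 28.1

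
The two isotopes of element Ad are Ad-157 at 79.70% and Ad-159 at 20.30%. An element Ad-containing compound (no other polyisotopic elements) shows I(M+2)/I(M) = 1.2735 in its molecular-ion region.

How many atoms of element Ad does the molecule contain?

5

The M+2/M ratio from n Ad atoms is n · q/p = n · 0.2030/0.7970.
n = 1.2735 × 0.7970/0.2030 = 5.00 ≈ 5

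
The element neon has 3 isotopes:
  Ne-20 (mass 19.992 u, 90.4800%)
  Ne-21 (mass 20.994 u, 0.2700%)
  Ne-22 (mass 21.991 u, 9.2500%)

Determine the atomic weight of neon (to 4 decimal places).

Weight each isotope mass by its fractional abundance: 0.904800 × 19.992 + 0.002700 × 20.994 + 0.092500 × 21.991
= 18.08876 + 0.05668 + 2.03417 = 20.17961 u

20.1796 u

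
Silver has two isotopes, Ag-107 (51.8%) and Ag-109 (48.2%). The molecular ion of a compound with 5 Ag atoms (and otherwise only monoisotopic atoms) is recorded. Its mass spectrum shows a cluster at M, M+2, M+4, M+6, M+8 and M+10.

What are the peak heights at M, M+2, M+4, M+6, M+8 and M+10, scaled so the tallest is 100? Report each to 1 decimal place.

11.5 : 53.7 : 100.0 : 93.1 : 43.3 : 8.1

The 5 Ag atoms are independent, so intensities follow the terms of (0.518 + 0.482)^5.
P(M) = 0.518^5 = 0.037295
P(M+2) = 5 × 0.518^4 × 0.482^1 = 0.173515
P(M+4) = 10 × 0.518^3 × 0.482^2 = 0.322911
P(M+6) = 10 × 0.518^2 × 0.482^3 = 0.300470
P(M+8) = 5 × 0.518^1 × 0.482^4 = 0.139794
P(M+10) = 0.482^5 = 0.026016
The M+4 peak is largest (0.322911); scaling to 100 gives 11.5 : 53.7 : 100.0 : 93.1 : 43.3 : 8.1.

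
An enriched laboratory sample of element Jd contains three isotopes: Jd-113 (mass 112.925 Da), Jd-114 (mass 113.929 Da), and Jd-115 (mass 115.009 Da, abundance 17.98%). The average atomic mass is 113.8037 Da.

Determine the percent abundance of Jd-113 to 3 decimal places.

The remaining 82.02% is split between Jd-113 (fraction x) and Jd-114 (fraction 0.8202 − x).
Substituting: 112.925x + 113.929(0.8202 − x) = 93.1250818
(112.925 − 113.929)x = -0.319484  ⇒  x = 0.31821, y = 0.50199
Jd-113: 31.821%, Jd-114: 50.199%.

31.821%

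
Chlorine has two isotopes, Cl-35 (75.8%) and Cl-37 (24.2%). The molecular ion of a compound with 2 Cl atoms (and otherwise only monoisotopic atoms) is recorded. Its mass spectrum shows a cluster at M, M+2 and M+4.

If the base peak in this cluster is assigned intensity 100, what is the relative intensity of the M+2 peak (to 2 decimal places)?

Binomial terms of (0.758 + 0.242)^2: M 0.5746, M+2 0.3669, M+4 0.0586 → M is the base peak.
P(M) = C(2,0) × 0.758^2 × 0.242^0 = 1 × 0.574564 × 1.0000 = 0.574564 (base)
P(M+2) = C(2,1) × 0.758^1 × 0.242^1 = 2 × 0.7580 × 0.2420 = 0.366872
Relative intensity = 0.366872 / 0.574564 × 100 = 63.85

63.85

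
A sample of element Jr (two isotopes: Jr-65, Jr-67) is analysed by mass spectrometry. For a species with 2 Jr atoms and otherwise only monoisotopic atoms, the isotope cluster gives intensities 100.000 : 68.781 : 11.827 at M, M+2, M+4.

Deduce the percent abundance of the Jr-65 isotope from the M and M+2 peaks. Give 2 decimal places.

74.41%

Write p for the Jr-65 fraction. I(M+2)/I(M) = [C(2,1)·p^1·(1−p)] / p^2 = 2·(1−p)/p = 68.781/100.000 = 0.6878
(1−p)/p = 0.6878/2 = 0.3439  ⇒  p = 1/(1 + 0.3439) = 0.7441
Jr-65: 74.41%, Jr-67: 25.59%.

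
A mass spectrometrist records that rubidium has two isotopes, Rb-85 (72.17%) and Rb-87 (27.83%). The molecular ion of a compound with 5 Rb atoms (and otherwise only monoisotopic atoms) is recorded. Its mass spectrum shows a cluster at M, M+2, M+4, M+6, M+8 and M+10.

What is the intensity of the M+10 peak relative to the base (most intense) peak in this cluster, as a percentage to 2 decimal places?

Term probabilities: M 0.1958, M+2 0.3775, M+4 0.2911, M+6 0.1123, M+8 0.0216, M+10 0.0017. Base peak = M+2.
P(M+2) = C(5,1) × 0.7217^4 × 0.2783^1 = 5 × 0.27128565 × 0.2783 = 0.377494 (base)
P(M+10) = C(5,5) × 0.7217^0 × 0.2783^5 = 1 × 1.0000 × 0.00166942 = 0.001669
Relative intensity = 0.001669 / 0.377494 × 100 = 0.44

0.44%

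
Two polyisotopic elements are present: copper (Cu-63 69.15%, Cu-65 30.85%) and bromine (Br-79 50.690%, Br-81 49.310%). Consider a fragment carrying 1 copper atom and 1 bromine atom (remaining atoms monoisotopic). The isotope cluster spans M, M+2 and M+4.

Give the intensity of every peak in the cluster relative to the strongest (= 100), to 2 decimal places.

Copper pattern (n=1): 0.6915 : 0.3085
Bromine pattern (n=1): 0.5069 : 0.4931
Convolve the two distributions (both contribute in 2-u steps):
  M: 0.6915×0.5069 = 0.350521
  M+2: 0.6915×0.4931 + 0.3085×0.5069 = 0.497357
  M+4: 0.3085×0.4931 = 0.152121
Scale to base peak (0.497357) = 100: 70.48 : 100.00 : 30.59

70.48 : 100.00 : 30.59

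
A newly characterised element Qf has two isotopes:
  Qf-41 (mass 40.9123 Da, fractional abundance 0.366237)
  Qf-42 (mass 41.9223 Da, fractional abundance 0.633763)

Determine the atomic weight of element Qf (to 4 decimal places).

41.5524 Da

Ar = Σ fᵢ·mᵢ = 0.366237 × 40.9123 + 0.633763 × 41.9223
= 14.98360 + 26.56880 = 41.55240 Da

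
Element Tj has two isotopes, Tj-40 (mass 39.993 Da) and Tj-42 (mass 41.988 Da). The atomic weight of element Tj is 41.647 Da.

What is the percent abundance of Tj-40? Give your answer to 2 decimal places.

17.09%

With x = fraction of Tj-40 (so Tj-42 is 1 − x):
39.993·x + 41.988·(1 − x) = 41.647
(39.993 − 41.988)·x = 41.647 − 41.988
x = -0.341 / -1.995 = 0.17093 → 17.09% Tj-40, 82.91% Tj-42.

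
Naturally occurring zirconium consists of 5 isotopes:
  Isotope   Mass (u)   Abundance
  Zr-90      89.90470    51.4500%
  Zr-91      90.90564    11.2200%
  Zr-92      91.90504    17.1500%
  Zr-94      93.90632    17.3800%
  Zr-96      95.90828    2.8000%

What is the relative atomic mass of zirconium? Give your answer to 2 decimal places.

91.22 u

Weight each isotope mass by its fractional abundance: 0.514500 × 89.90470 + 0.112200 × 90.90564 + 0.171500 × 91.90504 + 0.173800 × 93.90632 + 0.028000 × 95.90828
= 46.255968 + 10.199613 + 15.761714 + 16.320918 + 2.685432 = 91.223645 u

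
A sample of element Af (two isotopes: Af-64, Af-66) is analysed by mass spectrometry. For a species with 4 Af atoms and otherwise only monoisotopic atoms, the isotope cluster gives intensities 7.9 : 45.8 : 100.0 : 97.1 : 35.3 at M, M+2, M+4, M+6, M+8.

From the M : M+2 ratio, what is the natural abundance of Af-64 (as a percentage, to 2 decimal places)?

40.83%

Let p = fractional abundance of Af-64. I(M+2)/I(M) = [C(4,1)·p^3·(1−p)] / p^4 = 4·(1−p)/p = 45.8/7.9 = 5.7975
(1−p)/p = 5.7975/4 = 1.4494  ⇒  p = 1/(1 + 1.4494) = 0.4083
Af-64: 40.83%, Af-66: 59.17%.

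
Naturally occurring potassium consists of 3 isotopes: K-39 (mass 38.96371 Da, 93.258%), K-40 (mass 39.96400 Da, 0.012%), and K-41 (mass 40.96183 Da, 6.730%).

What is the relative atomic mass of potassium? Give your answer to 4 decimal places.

39.0983 Da

Weight each isotope mass by its fractional abundance: 0.93258 × 38.96371 + 0.00012 × 39.96400 + 0.06730 × 40.96183
= 36.336777 + 0.004796 + 2.756731 = 39.098304 Da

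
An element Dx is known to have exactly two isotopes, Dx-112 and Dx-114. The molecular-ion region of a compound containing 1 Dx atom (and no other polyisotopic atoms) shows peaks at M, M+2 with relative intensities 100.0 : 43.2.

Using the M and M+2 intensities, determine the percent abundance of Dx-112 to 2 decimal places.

If p is the fraction of Dx that is Dx-112, then I(M+2)/I(M) = [C(1,1)·p^0·(1−p)] / p^1 = 1·(1−p)/p = 43.2/100.0 = 0.4320
(1−p)/p = 0.4320/1 = 0.4320  ⇒  p = 1/(1 + 0.4320) = 0.6983
Dx-112: 69.83%, Dx-114: 30.17%.

69.83%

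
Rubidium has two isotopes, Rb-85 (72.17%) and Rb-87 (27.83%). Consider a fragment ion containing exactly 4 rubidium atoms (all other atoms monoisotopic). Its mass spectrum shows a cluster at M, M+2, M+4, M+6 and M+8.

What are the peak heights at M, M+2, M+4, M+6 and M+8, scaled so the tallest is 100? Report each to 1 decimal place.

64.8 : 100.0 : 57.8 : 14.9 : 1.4

Expanding (0.7217 + 0.2783)^4:
P(M) = 0.7217^4 = 0.271286
P(M+2) = 4 × 0.7217^3 × 0.2783^1 = 0.418450
P(M+4) = 6 × 0.7217^2 × 0.2783^2 = 0.242042
P(M+6) = 4 × 0.7217^1 × 0.2783^3 = 0.062224
P(M+8) = 0.2783^4 = 0.005999
The M+2 peak is largest (0.418450); scaling to 100 gives 64.8 : 100.0 : 57.8 : 14.9 : 1.4.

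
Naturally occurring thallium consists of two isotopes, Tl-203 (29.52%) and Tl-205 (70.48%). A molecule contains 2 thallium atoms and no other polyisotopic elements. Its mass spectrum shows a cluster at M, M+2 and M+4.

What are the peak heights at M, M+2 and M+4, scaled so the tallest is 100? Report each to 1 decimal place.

17.5 : 83.8 : 100.0

Expanding (0.2952 + 0.7048)^2:
P(M) = 0.2952^2 = 0.087143
P(M+2) = 2 × 0.2952^1 × 0.7048^1 = 0.416114
P(M+4) = 0.7048^2 = 0.496743
The M+4 peak is largest (0.496743); scaling to 100 gives 17.5 : 83.8 : 100.0.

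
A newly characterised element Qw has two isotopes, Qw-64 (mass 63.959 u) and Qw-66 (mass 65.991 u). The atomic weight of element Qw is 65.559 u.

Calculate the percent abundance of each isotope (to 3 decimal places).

Writing the weighted mean with unknown fraction x of Qw-64:
63.959·x + 65.991·(1 − x) = 65.559
(63.959 − 65.991)·x = 65.559 − 65.991
x = -0.432 / -2.032 = 0.21260 → 21.260% Qw-64, 78.740% Qw-66.

Qw-64: 21.260%, Qw-66: 78.740%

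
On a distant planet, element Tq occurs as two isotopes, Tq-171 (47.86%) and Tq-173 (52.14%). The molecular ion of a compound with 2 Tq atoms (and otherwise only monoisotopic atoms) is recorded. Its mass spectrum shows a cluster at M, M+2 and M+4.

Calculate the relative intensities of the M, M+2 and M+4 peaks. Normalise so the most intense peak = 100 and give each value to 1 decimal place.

45.9 : 100.0 : 54.5

The 2 Tq atoms are independent, so intensities follow the terms of (0.4786 + 0.5214)^2.
P(M) = 0.4786^2 = 0.229058
P(M+2) = 2 × 0.4786^1 × 0.5214^1 = 0.499084
P(M+4) = 0.5214^2 = 0.271858
The M+2 peak is largest (0.499084); scaling to 100 gives 45.9 : 100.0 : 54.5.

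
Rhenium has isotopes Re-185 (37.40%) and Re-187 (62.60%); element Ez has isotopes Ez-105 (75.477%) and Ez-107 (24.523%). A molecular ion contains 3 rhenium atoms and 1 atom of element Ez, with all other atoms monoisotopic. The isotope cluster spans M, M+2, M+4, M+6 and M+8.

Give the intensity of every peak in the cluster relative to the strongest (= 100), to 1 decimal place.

Rhenium pattern (n=3): 0.05231362 : 0.26268713 : 0.43968487 : 0.24531438
Element Ez pattern (n=1): 0.75477 : 0.24523
Convolve the two distributions (both contribute in 2-u steps):
  M: 0.05231362×0.75477 = 0.039485
  M+2: 0.05231362×0.24523 + 0.26268713×0.75477 = 0.211097
  M+4: 0.26268713×0.24523 + 0.43968487×0.75477 = 0.396280
  M+6: 0.43968487×0.24523 + 0.24531438×0.75477 = 0.292980
  M+8: 0.24531438×0.24523 = 0.060158
Scale to base peak (0.396280) = 100: 10.0 : 53.3 : 100.0 : 73.9 : 15.2

10.0 : 53.3 : 100.0 : 73.9 : 15.2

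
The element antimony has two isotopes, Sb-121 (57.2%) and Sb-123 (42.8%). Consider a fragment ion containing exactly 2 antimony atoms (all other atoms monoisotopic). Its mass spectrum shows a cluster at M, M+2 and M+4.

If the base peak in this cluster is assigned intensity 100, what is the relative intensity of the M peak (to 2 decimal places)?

66.82

Binomial terms of (0.572 + 0.428)^2: M 0.3272, M+2 0.4896, M+4 0.1832 → M+2 is the base peak.
P(M+2) = C(2,1) × 0.572^1 × 0.428^1 = 2 × 0.5720 × 0.4280 = 0.489632 (base)
P(M) = C(2,0) × 0.572^2 × 0.428^0 = 1 × 0.327184 × 1.0000 = 0.327184
Relative intensity = 0.327184 / 0.489632 × 100 = 66.82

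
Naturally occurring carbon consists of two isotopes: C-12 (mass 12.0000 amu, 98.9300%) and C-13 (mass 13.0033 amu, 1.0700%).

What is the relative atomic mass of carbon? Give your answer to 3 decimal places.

12.011 amu

The abundance-weighted mean is 0.989300 × 12.0000 + 0.010700 × 13.0033
= 11.87160 + 0.13914 = 12.01074 amu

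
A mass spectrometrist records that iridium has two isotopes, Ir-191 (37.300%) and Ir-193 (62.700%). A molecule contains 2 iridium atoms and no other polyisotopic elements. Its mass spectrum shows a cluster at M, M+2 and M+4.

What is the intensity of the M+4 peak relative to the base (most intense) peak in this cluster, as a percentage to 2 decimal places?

84.05%

Term probabilities: M 0.1391, M+2 0.4677, M+4 0.3931. Base peak = M+2.
P(M+2) = C(2,1) × 0.37300^1 × 0.62700^1 = 2 × 0.3730 × 0.6270 = 0.467742 (base)
P(M+4) = C(2,2) × 0.37300^0 × 0.62700^2 = 1 × 1.0000 × 0.393129 = 0.393129
Relative intensity = 0.393129 / 0.467742 × 100 = 84.05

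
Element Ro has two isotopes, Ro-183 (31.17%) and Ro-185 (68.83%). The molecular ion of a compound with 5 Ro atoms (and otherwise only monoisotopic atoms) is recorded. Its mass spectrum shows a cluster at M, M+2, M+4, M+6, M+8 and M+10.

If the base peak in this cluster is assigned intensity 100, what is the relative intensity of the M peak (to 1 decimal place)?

(0.3117 + 0.6883)^5 gives M 0.0029, M+2 0.0325, M+4 0.1435, M+6 0.3168, M+8 0.3498, M+10 0.1545; the largest is M+8.
P(M+8) = C(5,4) × 0.3117^1 × 0.6883^4 = 5 × 0.3117 × 0.22444559 = 0.349798 (base)
P(M) = C(5,0) × 0.3117^5 × 0.6883^0 = 1 × 0.00294228 × 1.0000 = 0.002942
Relative intensity = 0.002942 / 0.349798 × 100 = 0.8

0.8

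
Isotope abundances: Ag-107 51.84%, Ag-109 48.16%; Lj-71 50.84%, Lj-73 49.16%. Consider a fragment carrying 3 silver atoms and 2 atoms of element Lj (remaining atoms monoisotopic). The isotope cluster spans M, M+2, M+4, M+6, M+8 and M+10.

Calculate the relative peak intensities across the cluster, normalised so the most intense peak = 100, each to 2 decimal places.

11.22 : 52.96 : 100.00 : 94.40 : 44.55 : 8.41

Silver pattern (n=3): 0.13931407 : 0.38827347 : 0.36071085 : 0.11170161
Element Lj pattern (n=2): 0.25847056 : 0.49985888 : 0.24167056
Convolve the two distributions (both contribute in 2-u steps):
  M: 0.13931407×0.25847056 = 0.036009
  M+2: 0.13931407×0.49985888 + 0.38827347×0.25847056 = 0.169995
  M+4: 0.13931407×0.24167056 + 0.38827347×0.49985888 + 0.36071085×0.25847056 = 0.320983
  M+6: 0.38827347×0.24167056 + 0.36071085×0.49985888 + 0.11170161×0.25847056 = 0.303010
  M+8: 0.36071085×0.24167056 + 0.11170161×0.49985888 = 0.143008
  M+10: 0.11170161×0.24167056 = 0.026995
Scale to base peak (0.320983) = 100: 11.22 : 52.96 : 100.00 : 94.40 : 44.55 : 8.41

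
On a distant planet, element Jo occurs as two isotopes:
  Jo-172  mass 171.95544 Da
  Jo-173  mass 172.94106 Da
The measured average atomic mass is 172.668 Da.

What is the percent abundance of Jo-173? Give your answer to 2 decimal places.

With x = fraction of Jo-172 (so Jo-173 is 1 − x):
171.95544·x + 172.94106·(1 − x) = 172.668
(171.95544 − 172.94106)·x = 172.668 − 172.94106
x = -0.27306 / -0.98562 = 0.27704 → 27.70% Jo-172, 72.30% Jo-173.

72.30%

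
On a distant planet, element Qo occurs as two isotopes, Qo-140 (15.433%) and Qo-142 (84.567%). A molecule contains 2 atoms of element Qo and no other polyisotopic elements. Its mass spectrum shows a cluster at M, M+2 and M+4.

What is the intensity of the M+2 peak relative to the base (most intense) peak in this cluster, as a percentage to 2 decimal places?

36.50%

Binomial terms of (0.15433 + 0.84567)^2: M 0.0238, M+2 0.2610, M+4 0.7152 → M+4 is the base peak.
P(M+4) = C(2,2) × 0.15433^0 × 0.84567^2 = 1 × 1.0000 × 0.71515775 = 0.715158 (base)
P(M+2) = C(2,1) × 0.15433^1 × 0.84567^1 = 2 × 0.15433 × 0.84567 = 0.261025
Relative intensity = 0.261025 / 0.715158 × 100 = 36.50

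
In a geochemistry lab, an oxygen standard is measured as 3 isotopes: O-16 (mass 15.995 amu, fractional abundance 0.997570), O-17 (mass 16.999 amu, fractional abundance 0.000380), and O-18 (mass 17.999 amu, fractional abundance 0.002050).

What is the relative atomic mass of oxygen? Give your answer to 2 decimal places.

16.00 amu

The abundance-weighted mean is 0.997570 × 15.995 + 0.000380 × 16.999 + 0.002050 × 17.999
= 15.9561 + 0.0065 + 0.0369 = 15.9995 amu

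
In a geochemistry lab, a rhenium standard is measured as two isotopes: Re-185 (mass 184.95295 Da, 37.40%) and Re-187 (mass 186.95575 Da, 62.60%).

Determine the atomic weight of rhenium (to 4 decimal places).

Average mass = Σ (abundance × isotope mass) = 0.3740 × 184.95295 + 0.6260 × 186.95575
= 69.172403 + 117.034300 = 186.206703 Da

186.2067 Da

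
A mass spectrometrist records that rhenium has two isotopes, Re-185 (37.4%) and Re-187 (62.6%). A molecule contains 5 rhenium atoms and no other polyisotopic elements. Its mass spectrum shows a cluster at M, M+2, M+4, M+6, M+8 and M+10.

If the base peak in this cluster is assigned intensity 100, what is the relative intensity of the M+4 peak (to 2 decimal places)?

Term probabilities: M 0.0073, M+2 0.0612, M+4 0.2050, M+6 0.3431, M+8 0.2872, M+10 0.0961. Base peak = M+6.
P(M+6) = C(5,3) × 0.374^2 × 0.626^3 = 10 × 0.139876 × 0.24531438 = 0.343136 (base)
P(M+4) = C(5,2) × 0.374^3 × 0.626^2 = 10 × 0.05231362 × 0.391876 = 0.205005
Relative intensity = 0.205005 / 0.343136 × 100 = 59.74

59.74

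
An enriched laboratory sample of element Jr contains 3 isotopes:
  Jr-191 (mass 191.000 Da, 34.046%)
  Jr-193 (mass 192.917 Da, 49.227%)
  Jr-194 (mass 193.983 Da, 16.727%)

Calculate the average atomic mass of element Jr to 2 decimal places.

Average mass = Σ (abundance × isotope mass) = 0.34046 × 191.000 + 0.49227 × 192.917 + 0.16727 × 193.983
= 65.0279 + 94.9673 + 32.4475 = 192.4427 Da

192.44 Da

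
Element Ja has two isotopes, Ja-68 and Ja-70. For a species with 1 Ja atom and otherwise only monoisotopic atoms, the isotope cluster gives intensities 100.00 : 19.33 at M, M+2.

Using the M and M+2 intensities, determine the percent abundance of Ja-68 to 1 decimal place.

83.8%

Let p = fractional abundance of Ja-68. I(M+2)/I(M) = [C(1,1)·p^0·(1−p)] / p^1 = 1·(1−p)/p = 19.33/100.00 = 0.1933
(1−p)/p = 0.1933/1 = 0.1933  ⇒  p = 1/(1 + 0.1933) = 0.8380
Ja-68: 83.8%, Ja-70: 16.2%.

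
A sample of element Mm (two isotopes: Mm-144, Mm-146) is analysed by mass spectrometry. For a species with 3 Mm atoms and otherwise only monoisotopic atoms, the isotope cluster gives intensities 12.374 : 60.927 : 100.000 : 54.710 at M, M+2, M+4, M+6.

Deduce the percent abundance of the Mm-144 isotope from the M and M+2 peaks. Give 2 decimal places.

If p is the fraction of Mm that is Mm-144, then I(M+2)/I(M) = [C(3,1)·p^2·(1−p)] / p^3 = 3·(1−p)/p = 60.927/12.374 = 4.9238
(1−p)/p = 4.9238/3 = 1.6413  ⇒  p = 1/(1 + 1.6413) = 0.3786
Mm-144: 37.86%, Mm-146: 62.14%.

37.86%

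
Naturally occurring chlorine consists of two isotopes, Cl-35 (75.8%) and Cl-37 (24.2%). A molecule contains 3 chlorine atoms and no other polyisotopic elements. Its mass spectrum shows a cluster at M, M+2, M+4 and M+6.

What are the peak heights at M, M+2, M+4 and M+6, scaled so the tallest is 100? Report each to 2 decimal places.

100.00 : 95.78 : 30.58 : 3.25

The 3 Cl atoms are independent, so intensities follow the terms of (0.758 + 0.242)^3.
P(M) = 0.758^3 = 0.435520
P(M+2) = 3 × 0.758^2 × 0.242^1 = 0.417133
P(M+4) = 3 × 0.758^1 × 0.242^2 = 0.133175
P(M+6) = 0.242^3 = 0.014172
The M peak is largest (0.435520); scaling to 100 gives 100.00 : 95.78 : 30.58 : 3.25.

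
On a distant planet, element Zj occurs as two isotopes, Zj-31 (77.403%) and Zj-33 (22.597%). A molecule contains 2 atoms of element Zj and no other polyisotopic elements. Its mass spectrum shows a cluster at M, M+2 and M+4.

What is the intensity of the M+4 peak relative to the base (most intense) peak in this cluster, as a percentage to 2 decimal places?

8.52%

Term probabilities: M 0.5991, M+2 0.3498, M+4 0.0511. Base peak = M.
P(M) = C(2,0) × 0.77403^2 × 0.22597^0 = 1 × 0.59912244 × 1.0000 = 0.599122 (base)
P(M+4) = C(2,2) × 0.77403^0 × 0.22597^2 = 1 × 1.0000 × 0.05106244 = 0.051062
Relative intensity = 0.051062 / 0.599122 × 100 = 8.52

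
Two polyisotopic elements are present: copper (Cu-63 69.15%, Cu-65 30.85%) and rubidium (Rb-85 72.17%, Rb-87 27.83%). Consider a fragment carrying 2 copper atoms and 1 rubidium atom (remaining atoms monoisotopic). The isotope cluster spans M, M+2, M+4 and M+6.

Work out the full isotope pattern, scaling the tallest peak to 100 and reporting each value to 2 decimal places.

78.25 : 100.00 : 42.50 : 6.01

Copper pattern (n=2): 0.47817225 : 0.4266555 : 0.09517225
Rubidium pattern (n=1): 0.7217 : 0.2783
Convolve the two distributions (both contribute in 2-u steps):
  M: 0.47817225×0.7217 = 0.345097
  M+2: 0.47817225×0.2783 + 0.4266555×0.7217 = 0.440993
  M+4: 0.4266555×0.2783 + 0.09517225×0.7217 = 0.187424
  M+6: 0.09517225×0.2783 = 0.026486
Scale to base peak (0.440993) = 100: 78.25 : 100.00 : 42.50 : 6.01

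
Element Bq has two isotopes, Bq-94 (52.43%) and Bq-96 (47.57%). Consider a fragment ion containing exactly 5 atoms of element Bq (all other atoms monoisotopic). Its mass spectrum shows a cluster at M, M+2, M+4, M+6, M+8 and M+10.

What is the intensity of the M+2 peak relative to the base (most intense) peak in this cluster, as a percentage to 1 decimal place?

55.1%

Binomial terms of (0.5243 + 0.4757)^5: M 0.0396, M+2 0.1797, M+4 0.3261, M+6 0.2959, M+8 0.1342, M+10 0.0244 → M+4 is the base peak.
P(M+4) = C(5,2) × 0.5243^3 × 0.4757^2 = 10 × 0.14412508 × 0.22629049 = 0.326141 (base)
P(M+2) = C(5,1) × 0.5243^4 × 0.4757^1 = 5 × 0.07556478 × 0.4757 = 0.179731
Relative intensity = 0.179731 / 0.326141 × 100 = 55.1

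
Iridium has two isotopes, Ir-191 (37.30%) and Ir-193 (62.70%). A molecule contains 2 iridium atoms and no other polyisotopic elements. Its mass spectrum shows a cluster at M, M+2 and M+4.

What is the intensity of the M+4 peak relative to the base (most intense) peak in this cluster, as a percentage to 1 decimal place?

84.0%

Binomial terms of (0.3730 + 0.6270)^2: M 0.1391, M+2 0.4677, M+4 0.3931 → M+2 is the base peak.
P(M+2) = C(2,1) × 0.3730^1 × 0.6270^1 = 2 × 0.3730 × 0.6270 = 0.467742 (base)
P(M+4) = C(2,2) × 0.3730^0 × 0.6270^2 = 1 × 1.0000 × 0.393129 = 0.393129
Relative intensity = 0.393129 / 0.467742 × 100 = 84.0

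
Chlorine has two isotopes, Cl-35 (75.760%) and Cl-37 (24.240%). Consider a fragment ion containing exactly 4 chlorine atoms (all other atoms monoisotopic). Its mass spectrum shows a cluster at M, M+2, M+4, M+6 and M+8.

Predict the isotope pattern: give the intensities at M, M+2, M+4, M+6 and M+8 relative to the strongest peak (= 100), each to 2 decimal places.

Expanding (0.75760 + 0.24240)^4:
P(M) = 0.75760^4 = 0.329428
P(M+2) = 4 × 0.75760^3 × 0.24240^1 = 0.421612
P(M+4) = 6 × 0.75760^2 × 0.24240^2 = 0.202347
P(M+6) = 4 × 0.75760^1 × 0.24240^3 = 0.043162
P(M+8) = 0.24240^4 = 0.003452
The M+2 peak is largest (0.421612); scaling to 100 gives 78.14 : 100.00 : 47.99 : 10.24 : 0.82.

78.14 : 100.00 : 47.99 : 10.24 : 0.82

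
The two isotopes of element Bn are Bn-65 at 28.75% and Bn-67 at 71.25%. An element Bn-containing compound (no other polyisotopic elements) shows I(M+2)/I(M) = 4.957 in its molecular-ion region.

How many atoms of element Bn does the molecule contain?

For n independent Bn atoms, I(M+2)/I(M) = n · (abundance Bn-67) / (abundance Bn-65) = n · 0.7125/0.2875.
n = 4.957 × 0.2875/0.7125 = 2.00 ≈ 2

2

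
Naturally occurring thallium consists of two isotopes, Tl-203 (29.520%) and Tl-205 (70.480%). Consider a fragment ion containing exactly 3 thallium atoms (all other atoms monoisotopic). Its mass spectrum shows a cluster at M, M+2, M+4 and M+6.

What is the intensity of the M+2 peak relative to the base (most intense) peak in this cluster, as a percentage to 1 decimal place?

41.9%

(0.29520 + 0.70480)^3 gives M 0.0257, M+2 0.1843, M+4 0.4399, M+6 0.3501; the largest is M+4.
P(M+4) = C(3,2) × 0.29520^1 × 0.70480^2 = 3 × 0.2952 × 0.49674304 = 0.439916 (base)
P(M+2) = C(3,1) × 0.29520^2 × 0.70480^1 = 3 × 0.08714304 × 0.7048 = 0.184255
Relative intensity = 0.184255 / 0.439916 × 100 = 41.9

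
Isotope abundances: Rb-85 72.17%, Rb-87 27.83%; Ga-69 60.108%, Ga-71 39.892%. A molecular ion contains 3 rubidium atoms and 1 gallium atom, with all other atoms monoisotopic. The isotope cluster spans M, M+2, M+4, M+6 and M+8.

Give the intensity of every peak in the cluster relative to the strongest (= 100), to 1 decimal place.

Rubidium pattern (n=3): 0.37589809 : 0.43485841 : 0.16768892 : 0.02155458
Gallium pattern (n=1): 0.60108 : 0.39892
Convolve the two distributions (both contribute in 2-u steps):
  M: 0.37589809×0.60108 = 0.225945
  M+2: 0.37589809×0.39892 + 0.43485841×0.60108 = 0.411338
  M+4: 0.43485841×0.39892 + 0.16768892×0.60108 = 0.274268
  M+6: 0.16768892×0.39892 + 0.02155458×0.60108 = 0.079850
  M+8: 0.02155458×0.39892 = 0.008599
Scale to base peak (0.411338) = 100: 54.9 : 100.0 : 66.7 : 19.4 : 2.1

54.9 : 100.0 : 66.7 : 19.4 : 2.1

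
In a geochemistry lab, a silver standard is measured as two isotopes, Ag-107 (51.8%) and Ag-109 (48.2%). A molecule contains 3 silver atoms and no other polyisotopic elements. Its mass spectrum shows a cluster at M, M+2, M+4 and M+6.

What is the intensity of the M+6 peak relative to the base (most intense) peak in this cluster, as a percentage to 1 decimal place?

Binomial terms of (0.518 + 0.482)^3: M 0.1390, M+2 0.3880, M+4 0.3610, M+6 0.1120 → M+2 is the base peak.
P(M+2) = C(3,1) × 0.518^2 × 0.482^1 = 3 × 0.268324 × 0.4820 = 0.387997 (base)
P(M+6) = C(3,3) × 0.518^0 × 0.482^3 = 1 × 1.0000 × 0.11198017 = 0.111980
Relative intensity = 0.111980 / 0.387997 × 100 = 28.9

28.9%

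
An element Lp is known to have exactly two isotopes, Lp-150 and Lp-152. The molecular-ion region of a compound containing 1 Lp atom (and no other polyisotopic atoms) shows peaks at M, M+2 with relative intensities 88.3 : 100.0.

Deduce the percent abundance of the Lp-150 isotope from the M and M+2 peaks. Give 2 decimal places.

46.89%

If p is the fraction of Lp that is Lp-150, then I(M+2)/I(M) = [C(1,1)·p^0·(1−p)] / p^1 = 1·(1−p)/p = 100.0/88.3 = 1.1325
(1−p)/p = 1.1325/1 = 1.1325  ⇒  p = 1/(1 + 1.1325) = 0.4689
Lp-150: 46.89%, Lp-152: 53.11%.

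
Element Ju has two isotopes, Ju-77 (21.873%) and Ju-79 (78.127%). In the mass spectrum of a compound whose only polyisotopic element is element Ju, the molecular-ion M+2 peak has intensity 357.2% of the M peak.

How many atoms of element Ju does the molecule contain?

For n independent Ju atoms, I(M+2)/I(M) = n · (abundance Ju-79) / (abundance Ju-77) = n · 0.78127/0.21873.
n = 3.572 × 0.21873/0.78127 = 1.00 ≈ 1

1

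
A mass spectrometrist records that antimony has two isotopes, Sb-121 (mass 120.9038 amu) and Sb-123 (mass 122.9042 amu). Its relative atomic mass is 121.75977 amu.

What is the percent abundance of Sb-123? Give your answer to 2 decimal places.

42.79%

With x = fraction of Sb-121 (so Sb-123 is 1 − x):
120.9038·x + 122.9042·(1 − x) = 121.75977
(120.9038 − 122.9042)·x = 121.75977 − 122.9042
x = -1.14443 / -2.0004 = 0.57210 → 57.21% Sb-121, 42.79% Sb-123.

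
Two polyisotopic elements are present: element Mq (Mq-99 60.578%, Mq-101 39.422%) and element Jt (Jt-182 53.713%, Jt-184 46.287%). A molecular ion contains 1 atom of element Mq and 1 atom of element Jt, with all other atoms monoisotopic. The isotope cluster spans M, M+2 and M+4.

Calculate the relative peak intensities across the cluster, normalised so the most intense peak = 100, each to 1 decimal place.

66.1 : 100.0 : 37.1

Element Mq pattern (n=1): 0.60578 : 0.39422
Element Jt pattern (n=1): 0.53713 : 0.46287
Convolve the two distributions (both contribute in 2-u steps):
  M: 0.60578×0.53713 = 0.325383
  M+2: 0.60578×0.46287 + 0.39422×0.53713 = 0.492145
  M+4: 0.39422×0.46287 = 0.182473
Scale to base peak (0.492145) = 100: 66.1 : 100.0 : 37.1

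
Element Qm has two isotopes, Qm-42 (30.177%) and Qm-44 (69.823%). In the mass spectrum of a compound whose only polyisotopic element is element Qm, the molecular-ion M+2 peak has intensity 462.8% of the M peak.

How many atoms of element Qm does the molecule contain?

With n Qm atoms, P(M+2)/P(M) = C(n,1)·p^(n−1)q / p^n = n·q/p = n · 0.69823/0.30177.
n = 4.628 × 0.30177/0.69823 = 2.00 ≈ 2

2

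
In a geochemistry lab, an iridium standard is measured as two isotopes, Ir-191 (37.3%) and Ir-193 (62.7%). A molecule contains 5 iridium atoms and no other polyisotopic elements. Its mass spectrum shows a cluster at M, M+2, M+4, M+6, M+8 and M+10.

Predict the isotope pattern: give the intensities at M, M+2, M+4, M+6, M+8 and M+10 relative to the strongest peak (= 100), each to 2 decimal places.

Expanding (0.373 + 0.627)^5:
P(M) = 0.373^5 = 0.007220
P(M+2) = 5 × 0.373^4 × 0.627^1 = 0.060684
P(M+4) = 10 × 0.373^3 × 0.627^2 = 0.204015
P(M+6) = 10 × 0.373^2 × 0.627^3 = 0.342942
P(M+8) = 5 × 0.373^1 × 0.627^4 = 0.288237
P(M+10) = 0.627^5 = 0.096903
The M+6 peak is largest (0.342942); scaling to 100 gives 2.11 : 17.70 : 59.49 : 100.00 : 84.05 : 28.26.

2.11 : 17.70 : 59.49 : 100.00 : 84.05 : 28.26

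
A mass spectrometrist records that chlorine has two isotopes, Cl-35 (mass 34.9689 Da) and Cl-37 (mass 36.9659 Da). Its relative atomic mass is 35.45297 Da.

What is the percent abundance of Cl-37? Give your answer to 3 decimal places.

With x = fraction of Cl-35 (so Cl-37 is 1 − x):
34.9689·x + 36.9659·(1 − x) = 35.45297
(34.9689 − 36.9659)·x = 35.45297 − 36.9659
x = -1.51293 / -1.9970 = 0.75760 → 75.760% Cl-35, 24.240% Cl-37.

24.240%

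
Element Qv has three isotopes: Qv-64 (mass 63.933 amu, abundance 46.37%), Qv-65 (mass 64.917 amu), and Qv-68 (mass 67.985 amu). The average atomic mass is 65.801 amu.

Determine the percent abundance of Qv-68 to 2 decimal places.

The remaining 53.63% is split between Qv-65 (fraction x) and Qv-68 (fraction 0.5363 − x).
Substituting: 64.917x + 67.985(0.5363 − x) = 36.1552679
(64.917 − 67.985)x = -0.3050876  ⇒  x = 0.09944, y = 0.43686
Qv-65: 9.94%, Qv-68: 43.69%.

43.69%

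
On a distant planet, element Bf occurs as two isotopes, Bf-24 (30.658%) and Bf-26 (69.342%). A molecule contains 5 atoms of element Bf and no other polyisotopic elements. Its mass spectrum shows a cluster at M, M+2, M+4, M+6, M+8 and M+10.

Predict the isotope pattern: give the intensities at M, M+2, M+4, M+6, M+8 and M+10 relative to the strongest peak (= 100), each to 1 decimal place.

0.8 : 8.6 : 39.1 : 88.4 : 100.0 : 45.2

The 5 Bf atoms are independent, so intensities follow the terms of (0.30658 + 0.69342)^5.
P(M) = 0.30658^5 = 0.002708
P(M+2) = 5 × 0.30658^4 × 0.69342^1 = 0.030630
P(M+4) = 10 × 0.30658^3 × 0.69342^2 = 0.138556
P(M+6) = 10 × 0.30658^2 × 0.69342^3 = 0.313384
P(M+8) = 5 × 0.30658^1 × 0.69342^4 = 0.354405
P(M+10) = 0.69342^5 = 0.160318
The M+8 peak is largest (0.354405); scaling to 100 gives 0.8 : 8.6 : 39.1 : 88.4 : 100.0 : 45.2.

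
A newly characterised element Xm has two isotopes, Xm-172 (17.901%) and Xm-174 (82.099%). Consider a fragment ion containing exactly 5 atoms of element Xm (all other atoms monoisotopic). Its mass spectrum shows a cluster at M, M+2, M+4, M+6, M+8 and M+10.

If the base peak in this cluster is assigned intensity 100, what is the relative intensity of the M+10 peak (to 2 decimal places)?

Term probabilities: M 0.0002, M+2 0.0042, M+4 0.0387, M+6 0.1773, M+8 0.4066, M+10 0.3730. Base peak = M+8.
P(M+8) = C(5,4) × 0.17901^1 × 0.82099^4 = 5 × 0.17901 × 0.45430913 = 0.406629 (base)
P(M+10) = C(5,5) × 0.17901^0 × 0.82099^5 = 1 × 1.0000 × 0.37298326 = 0.372983
Relative intensity = 0.372983 / 0.406629 × 100 = 91.73

91.73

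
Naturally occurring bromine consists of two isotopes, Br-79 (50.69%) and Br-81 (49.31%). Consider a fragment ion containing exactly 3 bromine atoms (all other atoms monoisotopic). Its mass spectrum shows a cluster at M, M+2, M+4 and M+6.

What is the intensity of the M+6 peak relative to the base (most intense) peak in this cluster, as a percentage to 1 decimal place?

31.5%

Term probabilities: M 0.1302, M+2 0.3801, M+4 0.3698, M+6 0.1199. Base peak = M+2.
P(M+2) = C(3,1) × 0.5069^2 × 0.4931^1 = 3 × 0.25694761 × 0.4931 = 0.380103 (base)
P(M+6) = C(3,3) × 0.5069^0 × 0.4931^3 = 1 × 1.0000 × 0.11989609 = 0.119896
Relative intensity = 0.119896 / 0.380103 × 100 = 31.5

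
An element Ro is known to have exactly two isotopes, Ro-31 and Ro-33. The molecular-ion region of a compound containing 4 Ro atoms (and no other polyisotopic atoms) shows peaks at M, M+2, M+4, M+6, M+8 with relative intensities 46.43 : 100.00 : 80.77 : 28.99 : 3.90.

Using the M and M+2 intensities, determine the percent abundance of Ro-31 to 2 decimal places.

65.00%

Let p = fractional abundance of Ro-31. I(M+2)/I(M) = [C(4,1)·p^3·(1−p)] / p^4 = 4·(1−p)/p = 100.00/46.43 = 2.1538
(1−p)/p = 2.1538/4 = 0.5384  ⇒  p = 1/(1 + 0.5384) = 0.6500
Ro-31: 65.00%, Ro-33: 35.00%.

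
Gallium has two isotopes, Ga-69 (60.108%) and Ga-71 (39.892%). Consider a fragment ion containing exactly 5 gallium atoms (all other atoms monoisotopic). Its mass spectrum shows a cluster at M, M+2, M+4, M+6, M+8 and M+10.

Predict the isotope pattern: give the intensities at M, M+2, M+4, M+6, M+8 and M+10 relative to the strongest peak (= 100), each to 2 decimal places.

22.70 : 75.34 : 100.00 : 66.37 : 22.02 : 2.92

Each Ga atom is independently Ga-69 (p = 0.60108) or Ga-71 (q = 0.39892); the cluster is the binomial expansion (p + q)^5.
P(M) = 0.60108^5 = 0.078462
P(M+2) = 5 × 0.60108^4 × 0.39892^1 = 0.260366
P(M+4) = 10 × 0.60108^3 × 0.39892^2 = 0.345596
P(M+6) = 10 × 0.60108^2 × 0.39892^3 = 0.229362
P(M+8) = 5 × 0.60108^1 × 0.39892^4 = 0.076111
P(M+10) = 0.39892^5 = 0.010103
The M+4 peak is largest (0.345596); scaling to 100 gives 22.70 : 75.34 : 100.00 : 66.37 : 22.02 : 2.92.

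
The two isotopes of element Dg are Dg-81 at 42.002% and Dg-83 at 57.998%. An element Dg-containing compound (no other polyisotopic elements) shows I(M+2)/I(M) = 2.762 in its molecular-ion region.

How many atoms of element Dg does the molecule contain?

2

For n independent Dg atoms, I(M+2)/I(M) = n · (abundance Dg-83) / (abundance Dg-81) = n · 0.57998/0.42002.
n = 2.762 × 0.42002/0.57998 = 2.00 ≈ 2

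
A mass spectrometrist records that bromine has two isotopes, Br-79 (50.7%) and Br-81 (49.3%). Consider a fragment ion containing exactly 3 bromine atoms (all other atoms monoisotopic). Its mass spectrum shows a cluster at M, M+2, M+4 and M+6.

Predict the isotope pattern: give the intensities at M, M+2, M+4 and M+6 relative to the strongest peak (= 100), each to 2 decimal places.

34.28 : 100.00 : 97.24 : 31.52

Expanding (0.507 + 0.493)^3:
P(M) = 0.507^3 = 0.130324
P(M+2) = 3 × 0.507^2 × 0.493^1 = 0.380175
P(M+4) = 3 × 0.507^1 × 0.493^2 = 0.369678
P(M+6) = 0.493^3 = 0.119823
The M+2 peak is largest (0.380175); scaling to 100 gives 34.28 : 100.00 : 97.24 : 31.52.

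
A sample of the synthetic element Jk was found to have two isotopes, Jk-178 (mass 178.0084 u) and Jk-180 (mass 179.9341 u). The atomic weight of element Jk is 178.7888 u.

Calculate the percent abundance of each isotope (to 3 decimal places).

With x = fraction of Jk-178 (so Jk-180 is 1 − x):
178.0084·x + 179.9341·(1 − x) = 178.7888
(178.0084 − 179.9341)·x = 178.7888 − 179.9341
x = -1.1453 / -1.9257 = 0.59474 → 59.474% Jk-178, 40.526% Jk-180.

Jk-178: 59.474%, Jk-180: 40.526%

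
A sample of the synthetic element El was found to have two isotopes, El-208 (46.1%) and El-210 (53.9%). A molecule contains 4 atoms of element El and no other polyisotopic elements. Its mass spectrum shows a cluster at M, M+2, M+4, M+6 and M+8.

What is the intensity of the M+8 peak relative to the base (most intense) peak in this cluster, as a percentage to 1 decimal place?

(0.461 + 0.539)^4 gives M 0.0452, M+2 0.2112, M+4 0.3705, M+6 0.2888, M+8 0.0844; the largest is M+4.
P(M+4) = C(4,2) × 0.461^2 × 0.539^2 = 6 × 0.212521 × 0.290521 = 0.370451 (base)
P(M+8) = C(4,4) × 0.461^0 × 0.539^4 = 1 × 1.0000 × 0.08440245 = 0.084402
Relative intensity = 0.084402 / 0.370451 × 100 = 22.8

22.8%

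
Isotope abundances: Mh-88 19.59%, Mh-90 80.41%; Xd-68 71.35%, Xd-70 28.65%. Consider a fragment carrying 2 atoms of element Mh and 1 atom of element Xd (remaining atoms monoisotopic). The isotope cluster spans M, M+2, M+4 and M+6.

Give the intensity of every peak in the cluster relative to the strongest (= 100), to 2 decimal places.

Element Mh pattern (n=2): 0.03837681 : 0.31504638 : 0.64657681
Element Xd pattern (n=1): 0.7135 : 0.2865
Convolve the two distributions (both contribute in 2-u steps):
  M: 0.03837681×0.7135 = 0.027382
  M+2: 0.03837681×0.2865 + 0.31504638×0.7135 = 0.235781
  M+4: 0.31504638×0.2865 + 0.64657681×0.7135 = 0.551593
  M+6: 0.64657681×0.2865 = 0.185244
Scale to base peak (0.551593) = 100: 4.96 : 42.75 : 100.00 : 33.58

4.96 : 42.75 : 100.00 : 33.58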